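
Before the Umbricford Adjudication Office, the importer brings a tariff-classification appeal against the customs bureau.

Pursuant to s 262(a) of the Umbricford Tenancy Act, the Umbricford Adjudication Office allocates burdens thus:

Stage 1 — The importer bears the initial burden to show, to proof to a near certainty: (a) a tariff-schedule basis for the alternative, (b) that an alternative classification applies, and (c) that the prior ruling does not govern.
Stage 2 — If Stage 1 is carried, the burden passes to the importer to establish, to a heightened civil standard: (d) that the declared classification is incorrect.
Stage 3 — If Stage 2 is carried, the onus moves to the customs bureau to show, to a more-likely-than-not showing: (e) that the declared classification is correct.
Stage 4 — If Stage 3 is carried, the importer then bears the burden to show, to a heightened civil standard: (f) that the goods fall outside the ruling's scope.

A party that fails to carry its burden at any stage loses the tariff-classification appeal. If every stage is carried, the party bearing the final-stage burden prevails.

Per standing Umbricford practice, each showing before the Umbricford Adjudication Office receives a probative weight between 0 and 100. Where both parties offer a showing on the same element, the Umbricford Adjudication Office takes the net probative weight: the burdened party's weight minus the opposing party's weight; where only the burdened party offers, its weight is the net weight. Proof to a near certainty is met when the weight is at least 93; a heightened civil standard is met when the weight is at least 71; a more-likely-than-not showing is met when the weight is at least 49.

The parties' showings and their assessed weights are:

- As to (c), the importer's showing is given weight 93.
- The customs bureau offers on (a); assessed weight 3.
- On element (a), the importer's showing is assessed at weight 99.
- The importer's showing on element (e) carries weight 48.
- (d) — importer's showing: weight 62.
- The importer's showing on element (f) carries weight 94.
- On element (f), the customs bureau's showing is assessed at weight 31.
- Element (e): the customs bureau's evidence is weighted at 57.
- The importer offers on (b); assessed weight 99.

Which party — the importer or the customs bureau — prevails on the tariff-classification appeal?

Stage 1 (importer, proof to a near certainty, weight is at least 93): (a) net 99−3=96 ≥ 93 — meets; (b) 99 ≥ 93 — meets; (c) 93 ≥ 93 — meets.
  Stage 1 carried; the burden remains with the importer.
Stage 2 (importer, a heightened civil standard, weight is at least 71): (d) 62 < 71 — fails.
  The importer does not carry Stage 2.
The customs bureau prevails.

customs bureau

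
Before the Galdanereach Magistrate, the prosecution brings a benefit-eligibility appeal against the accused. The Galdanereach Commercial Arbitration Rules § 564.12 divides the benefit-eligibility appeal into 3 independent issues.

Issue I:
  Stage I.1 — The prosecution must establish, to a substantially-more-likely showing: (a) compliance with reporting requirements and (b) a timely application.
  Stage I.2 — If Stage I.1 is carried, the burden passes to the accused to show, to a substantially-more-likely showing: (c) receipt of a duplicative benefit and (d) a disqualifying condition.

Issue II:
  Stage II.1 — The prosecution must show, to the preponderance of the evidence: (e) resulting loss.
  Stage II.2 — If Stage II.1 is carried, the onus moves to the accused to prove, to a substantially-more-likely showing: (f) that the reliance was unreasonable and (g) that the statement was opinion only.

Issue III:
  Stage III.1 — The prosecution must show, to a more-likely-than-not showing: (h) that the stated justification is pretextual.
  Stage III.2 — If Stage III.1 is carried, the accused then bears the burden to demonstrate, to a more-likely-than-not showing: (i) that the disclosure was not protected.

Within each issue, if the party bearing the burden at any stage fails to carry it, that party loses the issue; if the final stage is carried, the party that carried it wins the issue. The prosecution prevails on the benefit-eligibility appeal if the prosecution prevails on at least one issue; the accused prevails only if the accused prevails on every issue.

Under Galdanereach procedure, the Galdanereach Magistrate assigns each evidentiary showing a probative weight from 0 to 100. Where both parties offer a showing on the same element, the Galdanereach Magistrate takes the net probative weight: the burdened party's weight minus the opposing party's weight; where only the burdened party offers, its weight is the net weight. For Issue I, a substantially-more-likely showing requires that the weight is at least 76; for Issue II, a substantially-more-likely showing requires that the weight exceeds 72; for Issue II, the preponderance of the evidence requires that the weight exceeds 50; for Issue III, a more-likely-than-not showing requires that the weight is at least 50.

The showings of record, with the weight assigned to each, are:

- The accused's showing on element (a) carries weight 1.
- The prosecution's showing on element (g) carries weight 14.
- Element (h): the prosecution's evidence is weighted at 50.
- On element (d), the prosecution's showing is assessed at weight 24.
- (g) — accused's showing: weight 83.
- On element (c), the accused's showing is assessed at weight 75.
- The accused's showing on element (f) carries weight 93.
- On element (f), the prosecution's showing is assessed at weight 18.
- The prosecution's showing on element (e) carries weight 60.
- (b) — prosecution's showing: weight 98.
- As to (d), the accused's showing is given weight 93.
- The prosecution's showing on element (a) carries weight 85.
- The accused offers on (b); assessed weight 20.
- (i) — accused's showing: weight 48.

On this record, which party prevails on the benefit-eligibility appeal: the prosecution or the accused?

prosecution

— Issue I —
At Stage I.1 the prosecution must meet a substantially-more-likely showing (weight is at least 76): on (a) the weight is 85 less the opposing 1 gives net 84, which does reach 76, so (a) meets the standard; on (b) the weight is 98 less the opposing 20 gives net 78, ≥ 76, so (b) meets the standard.
  The prosecution carries Stage I.1; the accused now bears the burden.
At Stage I.2 the accused must meet a substantially-more-likely showing (weight is at least 76): on (c) the weight is 75, < 76, so (c) does not meet the standard; on (d) the weight is 93 less the opposing 24 gives net 69, < 76, so (d) does not meet the standard.
  Not every element is met, so the accused fails to carry Stage I.2.
The prosecution prevails on this issue.
— Issue II —
Stage II.1 — burden on prosecution; standard: the preponderance of the evidence (weight exceeds 50).
    (e): 60 > 50 [met]
  All elements met. The burden passes to the accused.
Stage II.2 — burden on accused; standard: a substantially-more-likely showing (weight exceeds 72).
    (f): 93 − 18 = 75 > 72 [met]
    (g): 83 − 14 = 69 ≤ 72 [not met]
  Stage II.2 not carried; the accused fails its burden.
So the prosecution prevails on this issue.
— Issue III —
Stage III.1 (prosecution, a more-likely-than-not showing, weight is at least 50): (h) 50 ≥ 50 — meets.
  Stage III.1 is satisfied; the onus moves to the accused.
Stage III.2 (accused, a more-likely-than-not showing, weight is at least 50): (i) 48 < 50 — fails.
  The accused does not carry Stage III.2.
So the prosecution prevails on this issue.
Per-issue: Issue I → prosecution; Issue II → prosecution; Issue III → prosecution. The prosecution must prevail on at least one issue; overall, the prosecution prevails.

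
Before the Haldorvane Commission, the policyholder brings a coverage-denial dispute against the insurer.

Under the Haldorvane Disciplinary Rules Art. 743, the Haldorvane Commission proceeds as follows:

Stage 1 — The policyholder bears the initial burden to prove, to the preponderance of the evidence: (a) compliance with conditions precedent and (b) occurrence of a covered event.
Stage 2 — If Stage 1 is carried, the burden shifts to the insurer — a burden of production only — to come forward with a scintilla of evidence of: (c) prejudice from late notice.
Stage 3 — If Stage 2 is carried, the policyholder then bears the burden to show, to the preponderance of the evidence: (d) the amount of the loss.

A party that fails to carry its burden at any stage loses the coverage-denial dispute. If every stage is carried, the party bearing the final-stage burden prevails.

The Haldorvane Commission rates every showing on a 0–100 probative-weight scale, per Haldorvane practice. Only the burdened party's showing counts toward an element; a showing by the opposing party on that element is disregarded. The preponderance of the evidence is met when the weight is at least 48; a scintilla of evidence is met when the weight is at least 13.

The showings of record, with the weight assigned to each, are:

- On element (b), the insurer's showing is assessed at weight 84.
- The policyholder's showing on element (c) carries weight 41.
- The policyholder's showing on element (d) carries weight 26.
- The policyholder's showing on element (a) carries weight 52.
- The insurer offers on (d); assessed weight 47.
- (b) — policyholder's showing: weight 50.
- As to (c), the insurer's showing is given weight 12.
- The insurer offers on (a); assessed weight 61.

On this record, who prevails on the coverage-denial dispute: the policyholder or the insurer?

At Stage 1 the policyholder must meet the preponderance of the evidence (weight is at least 48): on (a) the weight is 52 (the insurer's 61 is given no effect), ≥ 48, so (a) meets the standard; on (b) the weight is 50 (the insurer's 84 is given no effect), which does reach 48, so (b) meets the standard.
  Stage 1 is satisfied; the onus moves to the insurer.
At Stage 2 the insurer must meet a scintilla of evidence (weight is at least 13): on (c) the weight is 12 (the policyholder's 41 is given no effect), < 13, so (c) does not meet the standard.
  Stage 2 not carried; the insurer fails its burden.
So the policyholder prevails.

policyholder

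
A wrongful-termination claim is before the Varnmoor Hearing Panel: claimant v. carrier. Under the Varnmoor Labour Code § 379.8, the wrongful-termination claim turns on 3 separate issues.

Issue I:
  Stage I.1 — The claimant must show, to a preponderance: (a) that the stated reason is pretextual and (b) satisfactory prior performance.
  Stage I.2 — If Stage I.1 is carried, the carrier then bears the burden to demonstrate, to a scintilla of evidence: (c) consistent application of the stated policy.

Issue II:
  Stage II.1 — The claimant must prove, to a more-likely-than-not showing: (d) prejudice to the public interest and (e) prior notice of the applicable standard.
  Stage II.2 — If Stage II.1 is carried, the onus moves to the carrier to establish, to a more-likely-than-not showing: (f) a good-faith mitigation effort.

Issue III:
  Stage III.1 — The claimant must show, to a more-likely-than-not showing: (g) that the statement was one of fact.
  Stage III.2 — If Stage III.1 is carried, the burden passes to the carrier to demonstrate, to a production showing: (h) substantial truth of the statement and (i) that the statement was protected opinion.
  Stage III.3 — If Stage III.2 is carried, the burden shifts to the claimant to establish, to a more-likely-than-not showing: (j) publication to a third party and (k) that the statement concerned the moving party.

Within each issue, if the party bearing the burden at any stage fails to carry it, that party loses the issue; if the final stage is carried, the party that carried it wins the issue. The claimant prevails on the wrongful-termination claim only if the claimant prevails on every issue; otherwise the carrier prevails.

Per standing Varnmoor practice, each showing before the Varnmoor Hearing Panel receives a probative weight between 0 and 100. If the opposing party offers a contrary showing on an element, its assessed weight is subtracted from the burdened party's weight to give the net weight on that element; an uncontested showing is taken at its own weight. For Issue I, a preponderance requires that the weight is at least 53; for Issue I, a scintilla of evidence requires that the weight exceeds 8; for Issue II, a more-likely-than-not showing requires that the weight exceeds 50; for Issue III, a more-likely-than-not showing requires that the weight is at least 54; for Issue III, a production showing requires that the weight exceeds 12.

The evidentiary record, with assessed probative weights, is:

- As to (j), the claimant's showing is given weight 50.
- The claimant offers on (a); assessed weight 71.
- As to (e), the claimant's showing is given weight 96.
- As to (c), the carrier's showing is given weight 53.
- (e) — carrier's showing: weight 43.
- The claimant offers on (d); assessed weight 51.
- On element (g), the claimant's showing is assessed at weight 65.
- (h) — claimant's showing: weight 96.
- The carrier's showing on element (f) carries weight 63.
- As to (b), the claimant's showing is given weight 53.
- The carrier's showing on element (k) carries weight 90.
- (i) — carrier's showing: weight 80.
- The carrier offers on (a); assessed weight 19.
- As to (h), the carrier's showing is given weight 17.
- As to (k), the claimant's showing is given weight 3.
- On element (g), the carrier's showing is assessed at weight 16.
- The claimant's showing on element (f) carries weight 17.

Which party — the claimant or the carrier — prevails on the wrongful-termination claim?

— Issue I —
Stage I.1 — burden on claimant; standard: a preponderance (weight is at least 53).
    (a): 71 − 19 = 52 < 53 [not met]
    (b): 53 ≥ 53 [met]
  The claimant does not carry Stage I.1.
The analysis ends at Stage I.1; the carrier prevails on this issue.
— Issue II —
Stage II.1 (claimant, a more-likely-than-not showing, weight exceeds 50): (d) 51 > 50 — meets; (e) net 96−43=53 > 50 — meets.
  Stage II.1 carried; the burden shifts to the carrier.
Stage II.2 (carrier, a more-likely-than-not showing, weight exceeds 50): (f) net 63−17=46 ≤ 50 — fails.
  The carrier does not carry Stage II.2.
So the claimant prevails on this issue.
— Issue III —
Stage III.1 (claimant, a more-likely-than-not showing, weight is at least 54): (g) net 65−16=49 < 54 — fails.
  The claimant does not carry Stage III.1.
The carrier prevails on this issue.
Per-issue: Issue I → carrier; Issue II → claimant; Issue III → carrier. The claimant must prevail on every issue; overall, the carrier prevails.

carrier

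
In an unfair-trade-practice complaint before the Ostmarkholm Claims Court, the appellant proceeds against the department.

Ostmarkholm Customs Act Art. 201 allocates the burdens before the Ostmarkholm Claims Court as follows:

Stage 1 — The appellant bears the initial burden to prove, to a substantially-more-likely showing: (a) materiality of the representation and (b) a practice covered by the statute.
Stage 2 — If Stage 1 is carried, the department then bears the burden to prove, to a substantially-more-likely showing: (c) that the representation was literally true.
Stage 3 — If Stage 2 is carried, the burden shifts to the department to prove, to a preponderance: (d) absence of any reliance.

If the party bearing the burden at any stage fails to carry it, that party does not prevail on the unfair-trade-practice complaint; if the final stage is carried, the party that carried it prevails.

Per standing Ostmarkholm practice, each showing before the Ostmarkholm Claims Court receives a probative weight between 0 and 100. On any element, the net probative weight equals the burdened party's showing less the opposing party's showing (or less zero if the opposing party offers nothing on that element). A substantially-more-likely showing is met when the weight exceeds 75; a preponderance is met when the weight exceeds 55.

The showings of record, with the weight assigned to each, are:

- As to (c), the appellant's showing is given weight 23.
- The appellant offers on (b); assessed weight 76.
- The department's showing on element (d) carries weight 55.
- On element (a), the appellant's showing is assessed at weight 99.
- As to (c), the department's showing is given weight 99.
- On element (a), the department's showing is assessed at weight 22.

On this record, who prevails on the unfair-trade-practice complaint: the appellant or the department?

Stage 1 — burden on appellant; standard: a substantially-more-likely showing (weight exceeds 75).
    (a): 99 − 22 = 77 > 75 [met]
    (b): 76 > 75 [met]
  All elements met. The burden passes to the department.
Stage 2 — burden on department; standard: a substantially-more-likely showing (weight exceeds 75).
    (c): 99 − 23 = 76 > 75 [met]
  Stage 2 carried; the burden remains with the department.
Stage 3 — burden on department; standard: a preponderance (weight exceeds 55).
    (d): 55 ≤ 55 [not met]
  Not every element is met, so the department fails to carry Stage 3.
The analysis ends at Stage 3; the appellant prevails.

appellant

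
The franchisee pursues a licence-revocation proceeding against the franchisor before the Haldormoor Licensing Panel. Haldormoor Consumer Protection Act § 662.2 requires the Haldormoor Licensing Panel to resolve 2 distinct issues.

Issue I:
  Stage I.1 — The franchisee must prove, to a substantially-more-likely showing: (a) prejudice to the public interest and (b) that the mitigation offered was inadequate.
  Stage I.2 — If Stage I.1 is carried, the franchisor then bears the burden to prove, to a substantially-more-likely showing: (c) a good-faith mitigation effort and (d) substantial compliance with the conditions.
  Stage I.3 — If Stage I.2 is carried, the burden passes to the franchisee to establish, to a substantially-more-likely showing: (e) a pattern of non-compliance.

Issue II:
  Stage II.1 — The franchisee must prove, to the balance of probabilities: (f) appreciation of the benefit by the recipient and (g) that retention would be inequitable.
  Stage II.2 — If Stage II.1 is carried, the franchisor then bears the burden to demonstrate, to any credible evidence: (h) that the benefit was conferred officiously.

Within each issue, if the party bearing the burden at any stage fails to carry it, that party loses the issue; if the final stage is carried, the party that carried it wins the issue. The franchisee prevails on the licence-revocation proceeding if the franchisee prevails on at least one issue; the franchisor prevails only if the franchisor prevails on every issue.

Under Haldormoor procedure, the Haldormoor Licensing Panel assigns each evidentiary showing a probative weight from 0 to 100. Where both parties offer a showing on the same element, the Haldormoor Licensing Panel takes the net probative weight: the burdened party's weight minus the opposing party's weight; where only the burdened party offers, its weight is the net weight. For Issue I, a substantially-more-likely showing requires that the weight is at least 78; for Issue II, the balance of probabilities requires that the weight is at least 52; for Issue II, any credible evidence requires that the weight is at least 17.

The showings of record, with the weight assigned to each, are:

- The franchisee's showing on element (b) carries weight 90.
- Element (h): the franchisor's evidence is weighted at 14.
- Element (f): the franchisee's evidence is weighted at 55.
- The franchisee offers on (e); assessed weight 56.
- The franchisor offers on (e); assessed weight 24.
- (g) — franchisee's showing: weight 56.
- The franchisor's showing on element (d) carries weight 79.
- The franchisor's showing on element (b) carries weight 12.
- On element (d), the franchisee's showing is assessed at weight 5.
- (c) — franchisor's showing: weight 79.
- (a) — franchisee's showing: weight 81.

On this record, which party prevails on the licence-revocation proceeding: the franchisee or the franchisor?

— Issue I —
Stage I.1 — burden on franchisee; standard: a substantially-more-likely showing (weight is at least 78).
    (a): 81 ≥ 78 [met]
    (b): 90 − 12 = 78 ≥ 78 [met]
  All elements met. The burden passes to the franchisor.
Stage I.2 — burden on franchisor; standard: a substantially-more-likely showing (weight is at least 78).
    (c): 79 ≥ 78 [met]
    (d): 79 − 5 = 74 < 78 [not met]
  The franchisor does not carry Stage I.2.
So the franchisee prevails on this issue.
— Issue II —
Stage II.1 — burden on franchisee; standard: the balance of probabilities (weight is at least 52).
    (f): 55 ≥ 52 [met]
    (g): 56 ≥ 52 [met]
  Stage II.1 carried; the burden shifts to the franchisor.
Stage II.2 — burden on franchisor; standard: any credible evidence (weight is at least 17).
    (h): 14 < 17 [not met]
  Stage II.2 not carried; the franchisor fails its burden.
The franchisee prevails on this issue.
Per-issue: Issue I → franchisee; Issue II → franchisee. The franchisee must prevail on at least one issue; overall, the franchisee prevails.

franchisee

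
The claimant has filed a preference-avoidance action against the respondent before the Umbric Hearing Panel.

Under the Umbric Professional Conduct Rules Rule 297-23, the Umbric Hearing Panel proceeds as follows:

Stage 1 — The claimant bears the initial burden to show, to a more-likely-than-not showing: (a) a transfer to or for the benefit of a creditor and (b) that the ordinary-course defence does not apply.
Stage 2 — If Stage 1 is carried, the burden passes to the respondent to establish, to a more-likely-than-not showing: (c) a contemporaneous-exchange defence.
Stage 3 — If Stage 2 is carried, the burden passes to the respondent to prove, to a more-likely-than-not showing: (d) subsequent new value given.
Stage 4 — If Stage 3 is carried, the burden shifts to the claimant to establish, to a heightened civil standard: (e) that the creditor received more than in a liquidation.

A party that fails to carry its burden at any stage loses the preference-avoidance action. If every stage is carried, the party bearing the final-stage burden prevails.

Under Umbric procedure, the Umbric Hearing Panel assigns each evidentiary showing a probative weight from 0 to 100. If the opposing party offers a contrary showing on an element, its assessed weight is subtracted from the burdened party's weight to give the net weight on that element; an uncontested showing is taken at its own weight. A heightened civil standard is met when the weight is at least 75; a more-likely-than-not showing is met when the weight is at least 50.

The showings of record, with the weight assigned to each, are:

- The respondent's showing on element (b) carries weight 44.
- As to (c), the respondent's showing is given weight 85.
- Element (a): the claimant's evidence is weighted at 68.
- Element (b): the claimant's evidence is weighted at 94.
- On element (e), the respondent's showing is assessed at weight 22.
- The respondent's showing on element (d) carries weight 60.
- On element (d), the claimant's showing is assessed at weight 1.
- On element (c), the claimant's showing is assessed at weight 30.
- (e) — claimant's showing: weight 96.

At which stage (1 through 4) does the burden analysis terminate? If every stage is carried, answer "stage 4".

stage 4

Stage 1 (claimant, a more-likely-than-not showing, weight is at least 50): (a) 68 ≥ 50 — meets; (b) net 94−44=50 ≥ 50 — meets.
  The claimant carries Stage 1; the respondent now bears the burden.
Stage 2 (respondent, a more-likely-than-not showing, weight is at least 50): (c) net 85−30=55 ≥ 50 — meets.
  Stage 2 carried; the burden remains with the respondent.
Stage 3 (respondent, a more-likely-than-not showing, weight is at least 50): (d) net 60−1=59 ≥ 50 — meets.
  The respondent carries Stage 3; the claimant now bears the burden.
Stage 4 (claimant, a heightened civil standard, weight is at least 75): (e) net 96−22=74 < 75 — fails.
  Stage 4 not carried; the claimant fails its burden.
The analysis ends at Stage 4; the respondent prevails.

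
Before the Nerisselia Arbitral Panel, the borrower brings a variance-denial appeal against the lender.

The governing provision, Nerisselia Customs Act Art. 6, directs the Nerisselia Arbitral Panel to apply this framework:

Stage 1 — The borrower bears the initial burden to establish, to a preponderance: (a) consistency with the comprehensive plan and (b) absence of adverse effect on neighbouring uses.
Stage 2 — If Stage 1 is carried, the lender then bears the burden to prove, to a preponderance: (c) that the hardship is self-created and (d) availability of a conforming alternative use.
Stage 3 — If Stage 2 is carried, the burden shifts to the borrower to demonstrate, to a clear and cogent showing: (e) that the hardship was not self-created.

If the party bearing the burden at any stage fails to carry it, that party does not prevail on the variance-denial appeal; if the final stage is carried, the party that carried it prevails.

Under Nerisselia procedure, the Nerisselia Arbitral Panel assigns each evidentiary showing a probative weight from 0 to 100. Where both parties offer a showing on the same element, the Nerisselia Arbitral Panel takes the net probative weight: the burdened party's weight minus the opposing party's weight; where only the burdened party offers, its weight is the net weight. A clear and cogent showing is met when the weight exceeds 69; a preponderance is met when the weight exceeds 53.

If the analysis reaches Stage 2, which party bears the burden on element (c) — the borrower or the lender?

Stage 2's rule assigns the burden to the lender (to a preponderance).

lender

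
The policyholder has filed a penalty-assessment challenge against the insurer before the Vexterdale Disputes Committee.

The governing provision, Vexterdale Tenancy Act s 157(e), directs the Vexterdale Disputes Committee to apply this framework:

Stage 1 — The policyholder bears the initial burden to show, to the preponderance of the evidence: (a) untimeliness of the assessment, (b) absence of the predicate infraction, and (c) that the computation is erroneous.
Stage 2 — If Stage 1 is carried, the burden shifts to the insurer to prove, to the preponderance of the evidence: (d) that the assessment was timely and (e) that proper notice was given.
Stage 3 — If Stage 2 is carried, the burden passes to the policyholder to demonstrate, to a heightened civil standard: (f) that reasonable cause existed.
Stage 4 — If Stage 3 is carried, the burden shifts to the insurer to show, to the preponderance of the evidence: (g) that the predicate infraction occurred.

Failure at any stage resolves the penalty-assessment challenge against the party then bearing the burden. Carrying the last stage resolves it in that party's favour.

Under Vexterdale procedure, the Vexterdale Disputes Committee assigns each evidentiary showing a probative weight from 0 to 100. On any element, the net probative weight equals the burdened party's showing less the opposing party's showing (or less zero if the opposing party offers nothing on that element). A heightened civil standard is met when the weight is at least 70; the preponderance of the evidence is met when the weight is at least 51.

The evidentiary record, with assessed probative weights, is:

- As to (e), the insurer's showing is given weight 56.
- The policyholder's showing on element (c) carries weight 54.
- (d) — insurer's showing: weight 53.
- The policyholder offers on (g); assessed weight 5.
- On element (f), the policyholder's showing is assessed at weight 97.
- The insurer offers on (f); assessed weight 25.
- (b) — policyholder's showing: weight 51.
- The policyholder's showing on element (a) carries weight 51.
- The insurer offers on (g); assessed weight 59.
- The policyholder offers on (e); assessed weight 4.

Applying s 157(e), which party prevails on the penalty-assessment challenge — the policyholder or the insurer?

insurer

At Stage 1 the policyholder must meet the preponderance of the evidence (weight is at least 51): on (a) the weight is 51, ≥ 51, so (a) meets the standard; on (b) the weight is 51, ≥ 51, so (b) meets the standard; on (c) the weight is 54, which does reach 51, so (c) meets the standard.
  Stage 1 is satisfied; the onus moves to the insurer.
At Stage 2 the insurer must meet the preponderance of the evidence (weight is at least 51): on (d) the weight is 53, which does reach 51, so (d) meets the standard; on (e) the weight is 56 less the opposing 4 gives net 52, which does reach 51, so (e) meets the standard.
  The insurer carries Stage 2; the policyholder now bears the burden.
At Stage 3 the policyholder must meet a heightened civil standard (weight is at least 70): on (f) the weight is 97 less the opposing 25 gives net 72, ≥ 70, so (f) meets the standard.
  Stage 3 carried; the burden shifts to the insurer.
At Stage 4 the insurer must meet the preponderance of the evidence (weight is at least 51): on (g) the weight is 59 less the opposing 5 gives net 54, which does reach 51, so (g) meets the standard.
  All elements met at the final stage.
With every stage satisfied, the insurer prevails.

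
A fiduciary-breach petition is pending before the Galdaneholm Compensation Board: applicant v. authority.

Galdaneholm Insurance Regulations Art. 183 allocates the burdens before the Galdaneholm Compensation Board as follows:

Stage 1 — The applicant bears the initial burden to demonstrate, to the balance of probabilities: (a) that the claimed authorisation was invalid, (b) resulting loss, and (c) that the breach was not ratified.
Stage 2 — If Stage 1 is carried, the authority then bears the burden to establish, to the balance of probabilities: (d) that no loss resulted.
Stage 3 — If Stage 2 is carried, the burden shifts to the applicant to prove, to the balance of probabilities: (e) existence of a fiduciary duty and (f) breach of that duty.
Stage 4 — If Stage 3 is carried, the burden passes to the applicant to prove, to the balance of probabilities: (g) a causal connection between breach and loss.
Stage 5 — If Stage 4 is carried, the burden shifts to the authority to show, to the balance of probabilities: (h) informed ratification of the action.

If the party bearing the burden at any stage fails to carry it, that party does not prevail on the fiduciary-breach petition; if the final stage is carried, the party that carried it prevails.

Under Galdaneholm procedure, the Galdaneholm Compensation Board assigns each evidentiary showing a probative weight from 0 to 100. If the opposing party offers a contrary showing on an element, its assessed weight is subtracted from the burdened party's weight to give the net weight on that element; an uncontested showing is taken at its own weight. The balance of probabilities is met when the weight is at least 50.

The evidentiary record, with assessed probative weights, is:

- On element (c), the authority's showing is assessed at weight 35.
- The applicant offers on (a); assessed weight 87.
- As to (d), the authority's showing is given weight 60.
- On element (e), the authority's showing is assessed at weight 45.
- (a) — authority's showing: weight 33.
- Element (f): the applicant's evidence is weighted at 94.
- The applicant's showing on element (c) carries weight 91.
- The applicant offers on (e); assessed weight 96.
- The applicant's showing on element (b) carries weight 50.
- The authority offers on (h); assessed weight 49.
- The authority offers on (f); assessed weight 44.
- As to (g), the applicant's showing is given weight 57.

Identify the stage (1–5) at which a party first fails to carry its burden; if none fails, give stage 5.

stage 5

At Stage 1 the applicant must meet the balance of probabilities (weight is at least 50): on (a) the weight is 87 less the opposing 33 gives net 54, ≥ 50, so (a) meets the standard; on (b) the weight is 50, which does reach 50, so (b) meets the standard; on (c) the weight is 91 less the opposing 35 gives net 56, which does reach 50, so (c) meets the standard.
  Stage 1 is satisfied; the onus moves to the authority.
At Stage 2 the authority must meet the balance of probabilities (weight is at least 50): on (d) the weight is 60, ≥ 50, so (d) meets the standard.
  The authority carries Stage 2; the applicant now bears the burden.
At Stage 3 the applicant must meet the balance of probabilities (weight is at least 50): on (e) the weight is 96 less the opposing 45 gives net 51, ≥ 50, so (e) meets the standard; on (f) the weight is 94 less the opposing 44 gives net 50, which does reach 50, so (f) meets the standard.
  Stage 3 is satisfied; the applicant continues to bear the burden.
At Stage 4 the applicant must meet the balance of probabilities (weight is at least 50): on (g) the weight is 57, which does reach 50, so (g) meets the standard.
  All elements met. The burden passes to the authority.
At Stage 5 the authority must meet the balance of probabilities (weight is at least 50): on (h) the weight is 49, which does not reach 50, so (h) does not meet the standard.
  Stage 5 not carried; the authority fails its burden.
So the applicant prevails.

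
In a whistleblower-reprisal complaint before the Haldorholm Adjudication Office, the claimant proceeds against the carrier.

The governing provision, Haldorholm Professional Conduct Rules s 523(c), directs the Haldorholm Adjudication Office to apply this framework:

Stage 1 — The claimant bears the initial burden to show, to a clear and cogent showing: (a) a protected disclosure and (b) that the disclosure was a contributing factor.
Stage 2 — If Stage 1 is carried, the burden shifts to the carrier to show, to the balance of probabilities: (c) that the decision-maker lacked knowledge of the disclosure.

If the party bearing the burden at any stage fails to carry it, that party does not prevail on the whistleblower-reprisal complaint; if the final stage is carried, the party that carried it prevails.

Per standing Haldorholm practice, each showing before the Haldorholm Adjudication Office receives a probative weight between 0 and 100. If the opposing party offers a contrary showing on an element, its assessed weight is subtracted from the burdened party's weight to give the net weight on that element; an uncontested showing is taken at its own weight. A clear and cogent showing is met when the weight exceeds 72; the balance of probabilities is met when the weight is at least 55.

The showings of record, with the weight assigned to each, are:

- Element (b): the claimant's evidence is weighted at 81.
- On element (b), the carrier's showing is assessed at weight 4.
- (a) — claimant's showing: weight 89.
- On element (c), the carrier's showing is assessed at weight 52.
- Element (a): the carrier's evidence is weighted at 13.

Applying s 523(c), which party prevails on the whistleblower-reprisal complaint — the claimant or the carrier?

claimant

At Stage 1 the claimant must meet a clear and cogent showing (weight exceeds 72): on (a) the weight is 89 less the opposing 13 gives net 76, which does exceed 72, so (a) meets the standard; on (b) the weight is 81 less the opposing 4 gives net 77, > 72, so (b) meets the standard.
  The claimant carries Stage 1; the carrier now bears the burden.
At Stage 2 the carrier must meet the balance of probabilities (weight is at least 55): on (c) the weight is 52, < 55, so (c) does not meet the standard.
  Stage 2 not carried; the carrier fails its burden.
The analysis ends at Stage 2; the claimant prevails.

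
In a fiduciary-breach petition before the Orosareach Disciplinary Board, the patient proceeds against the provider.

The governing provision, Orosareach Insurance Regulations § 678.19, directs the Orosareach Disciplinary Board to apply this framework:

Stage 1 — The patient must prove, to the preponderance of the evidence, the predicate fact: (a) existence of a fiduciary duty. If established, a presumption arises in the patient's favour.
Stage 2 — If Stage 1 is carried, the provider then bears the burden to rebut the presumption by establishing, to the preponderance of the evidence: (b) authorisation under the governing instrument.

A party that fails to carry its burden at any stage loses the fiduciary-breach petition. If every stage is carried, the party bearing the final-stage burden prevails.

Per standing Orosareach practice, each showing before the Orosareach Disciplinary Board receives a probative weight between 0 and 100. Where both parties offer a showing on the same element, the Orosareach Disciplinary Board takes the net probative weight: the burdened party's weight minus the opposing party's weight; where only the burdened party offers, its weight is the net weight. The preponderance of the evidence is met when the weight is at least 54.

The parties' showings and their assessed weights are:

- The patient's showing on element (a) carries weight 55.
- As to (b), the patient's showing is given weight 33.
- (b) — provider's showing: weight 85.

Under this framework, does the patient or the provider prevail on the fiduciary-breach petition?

patient

Stage 1 (patient, the preponderance of the evidence, weight is at least 54): (a) 55 ≥ 54 — meets.
  The patient carries Stage 1; the provider now bears the burden.
Stage 2 (provider, the preponderance of the evidence, weight is at least 54): (b) net 85−33=52 < 54 — fails.
  Stage 2 not carried; the provider fails its burden.
So the patient prevails.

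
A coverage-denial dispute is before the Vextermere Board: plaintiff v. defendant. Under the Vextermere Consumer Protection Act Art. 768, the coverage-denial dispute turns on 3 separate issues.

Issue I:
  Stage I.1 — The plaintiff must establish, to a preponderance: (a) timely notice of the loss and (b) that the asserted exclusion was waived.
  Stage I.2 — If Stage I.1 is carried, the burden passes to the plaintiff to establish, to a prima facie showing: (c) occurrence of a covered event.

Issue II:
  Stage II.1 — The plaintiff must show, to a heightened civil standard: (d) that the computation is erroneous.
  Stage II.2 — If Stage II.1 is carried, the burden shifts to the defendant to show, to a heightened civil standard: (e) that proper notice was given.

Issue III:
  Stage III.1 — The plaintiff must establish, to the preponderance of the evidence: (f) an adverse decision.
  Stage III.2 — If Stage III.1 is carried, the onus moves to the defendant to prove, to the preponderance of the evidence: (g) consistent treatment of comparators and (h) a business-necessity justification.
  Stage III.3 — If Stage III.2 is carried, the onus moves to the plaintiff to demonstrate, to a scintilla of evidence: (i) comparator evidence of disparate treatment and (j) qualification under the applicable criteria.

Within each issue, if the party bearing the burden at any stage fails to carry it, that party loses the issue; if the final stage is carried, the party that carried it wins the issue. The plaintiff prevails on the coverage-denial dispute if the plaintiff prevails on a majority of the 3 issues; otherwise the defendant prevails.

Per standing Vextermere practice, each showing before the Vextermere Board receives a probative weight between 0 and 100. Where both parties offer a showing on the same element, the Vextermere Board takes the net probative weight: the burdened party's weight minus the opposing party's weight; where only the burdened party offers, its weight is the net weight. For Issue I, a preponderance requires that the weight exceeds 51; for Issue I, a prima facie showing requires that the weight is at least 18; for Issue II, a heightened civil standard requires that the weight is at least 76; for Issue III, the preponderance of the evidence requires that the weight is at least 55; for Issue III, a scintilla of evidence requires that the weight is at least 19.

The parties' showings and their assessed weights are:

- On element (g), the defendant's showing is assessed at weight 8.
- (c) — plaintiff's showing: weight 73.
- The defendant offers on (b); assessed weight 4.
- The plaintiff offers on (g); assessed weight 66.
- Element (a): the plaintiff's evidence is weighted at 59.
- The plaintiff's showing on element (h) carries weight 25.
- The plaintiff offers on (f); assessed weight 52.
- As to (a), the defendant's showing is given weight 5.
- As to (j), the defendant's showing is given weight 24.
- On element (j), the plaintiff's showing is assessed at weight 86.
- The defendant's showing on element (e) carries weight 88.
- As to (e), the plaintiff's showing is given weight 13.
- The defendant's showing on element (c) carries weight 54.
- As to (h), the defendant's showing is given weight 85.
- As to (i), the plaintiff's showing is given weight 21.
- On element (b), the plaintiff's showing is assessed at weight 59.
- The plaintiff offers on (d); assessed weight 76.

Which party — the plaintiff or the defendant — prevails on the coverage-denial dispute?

— Issue I —
At Stage I.1 the plaintiff must meet a preponderance (weight exceeds 51): on (a) the weight is 59 less the opposing 5 gives net 54, > 51, so (a) meets the standard; on (b) the weight is 59 less the opposing 4 gives net 55, which does exceed 51, so (b) meets the standard.
  Stage I.1 carried; the burden remains with the plaintiff.
At Stage I.2 the plaintiff must meet a prima facie showing (weight is at least 18): on (c) the weight is 73 less the opposing 54 gives net 19, which does reach 18, so (c) meets the standard.
  The plaintiff carries the last stage.
Every stage carried; the plaintiff prevails on this issue.
— Issue II —
Stage II.1 — burden on plaintiff; standard: a heightened civil standard (weight is at least 76).
    (d): 76 ≥ 76 [met]
  Stage II.1 carried; the burden shifts to the defendant.
Stage II.2 — burden on defendant; standard: a heightened civil standard (weight is at least 76).
    (e): 88 − 13 = 75 < 76 [not met]
  Stage II.2 not carried; the defendant fails its burden.
The analysis ends at Stage II.2; the plaintiff prevails on this issue.
— Issue III —
Stage III.1 (plaintiff, the preponderance of the evidence, weight is at least 55): (f) 52 < 55 — fails.
  Not every element is met, so the plaintiff fails to carry Stage III.1.
The defendant prevails on this issue.
Per-issue: Issue I → plaintiff; Issue II → plaintiff; Issue III → defendant. The plaintiff must prevail on a majority of issues; overall, the plaintiff prevails.

plaintiff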